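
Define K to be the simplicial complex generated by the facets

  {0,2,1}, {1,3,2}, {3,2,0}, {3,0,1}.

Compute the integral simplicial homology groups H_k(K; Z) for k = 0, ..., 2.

H_0 ≅ Z,  H_1 = 0,  H_2 ≅ Z.

We work with the vertex ordering 0 < 1 < 2 < 3. The simplices of K, each written with vertices in increasing order, are:

  0-simplices (4): [0], [1], [2], [3]
  1-simplices (6): [0,1], [0,2], [0,3], [1,2], [1,3], [2,3]
  2-simplices (4): [0,1,2], [0,1,3], [0,2,3], [1,2,3]

so the chain groups are C_0 ≅ Z^4, C_1 ≅ Z^6, C_2 ≅ Z^4.

The boundary map ∂_1: C_1 → C_0 is given by ∂[p,q] = [q] − [p]. For instance
  ∂[0,2] = [2] − [0].
As a 4×6 matrix over Z this has rank 3, with invariant factors (1,1,1).

Boundary ∂_2: C_2 → C_1 sends each 2-simplex [p,q,r] to [q,r] − [p,r] + [p,q]. For instance
  ∂[0,2,3] = [2,3] − [0,3] + [0,2],
  ∂[0,1,3] = [1,3] − [0,3] + [0,1].
The resulting 6×4 matrix has rank 3, and its Smith normal form has invariant factors (1,1,1).

Now H_k = ker ∂_k / im ∂_{k+1}, so:

  H_0: rank C_0 − rank ∂_1 = 4 − 3 = 1, and the invariant factors of ∂_1 are all 1, so H_0 ≅ Z.
  H_1: rank ker ∂_1 − rank ∂_2 = (6 − 3) − 3 = 0, and the invariant factors of ∂_2 are all 1, so H_1 ≅ 0.
  H_2: rank ker ∂_2 − rank ∂_3 = (4 − 3) − 0 = 1, and there is no ∂_3, so H_2 ≅ Z.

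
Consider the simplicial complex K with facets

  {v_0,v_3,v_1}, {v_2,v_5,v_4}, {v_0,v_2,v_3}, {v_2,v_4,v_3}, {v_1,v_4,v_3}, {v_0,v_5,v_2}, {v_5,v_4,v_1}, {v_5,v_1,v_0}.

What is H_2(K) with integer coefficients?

Fix the vertex order v_0 < v_1 < v_2 < v_3 < v_4 < v_5 and write every simplex with vertices in increasing order. Then dim K = 2 and the simplices of K are:

  0-simplices (6): [v_0], [v_1], [v_2], [v_3], [v_4], [v_5]
  1-simplices (12): [v_0,v_1], [v_0,v_2], [v_0,v_3], [v_0,v_5], [v_1,v_3], [v_1,v_4], [v_1,v_5], [v_2,v_3], [v_2,v_4], [v_2,v_5], [v_3,v_4], [v_4,v_5]
  2-simplices (8): [v_0,v_1,v_3], [v_0,v_1,v_5], [v_0,v_2,v_3], [v_0,v_2,v_5], [v_1,v_3,v_4], [v_1,v_4,v_5], [v_2,v_3,v_4], [v_2,v_4,v_5]

Hence C_0 ≅ Z^6, C_1 ≅ Z^12, C_2 ≅ Z^8.

The boundary map ∂_1: C_1 → C_0 maps an edge to its endpoints' difference, ∂[p,q] = q − p. For instance
  ∂[v_4,v_5] = [v_5] − [v_4].
The 6×12 boundary matrix has rank 5 and Smith normal form diag(1,1,1,1,1).

∂_2: C_2 → C_1 acts by ∂[p,q,r] = [q,r] − [p,r] + [p,q]. For instance
  ∂[v_0,v_1,v_5] = [v_1,v_5] − [v_0,v_5] + [v_0,v_1],
  ∂[v_1,v_4,v_5] = [v_4,v_5] − [v_1,v_5] + [v_1,v_4].
The resulting 12×8 matrix has rank 7, and its Smith normal form has invariant factors (1,1,1,1,1,1,1).

Reading off H_k = ker ∂_k / im ∂_{k+1}:

  H_2: rank ker ∂_2 − rank ∂_3 = (8 − 7) − 0 = 1, and there is no ∂_3, so H_2 ≅ Z.

H_2 = Z.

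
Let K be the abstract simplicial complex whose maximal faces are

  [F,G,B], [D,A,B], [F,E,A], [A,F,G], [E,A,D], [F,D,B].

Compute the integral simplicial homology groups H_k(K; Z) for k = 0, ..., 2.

H_0 = Z,  H_1 = Z,  H_2 = 0.

K has 6 vertices, 12 edges, 6 triangles.
rank ∂_0 = 0, rank ∂_1 = 5 ⇒ b_0 = 6 − 0 − 5 = 1; all invariant factors of ∂_1 are 1 so no torsion. So H_0 = Z.
rank ∂_1 = 5, rank ∂_2 = 6 ⇒ b_1 = 12 − 5 − 6 = 1; all invariant factors of ∂_2 are 1 so no torsion. So H_1 = Z.
rank ∂_2 = 6, rank ∂_3 = 0 ⇒ b_2 = 6 − 6 − 0 = 0. So H_2 = 0.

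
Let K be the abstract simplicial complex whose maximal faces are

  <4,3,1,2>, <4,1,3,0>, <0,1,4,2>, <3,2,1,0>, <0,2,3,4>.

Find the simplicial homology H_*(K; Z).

H_0 = Z,  H_1 = 0,  H_2 = 0,  H_3 = Z.

K has 5 vertices, 10 edges, 10 triangles, 5 3-simplices.
rank ∂_0 = 0, rank ∂_1 = 4 ⇒ b_0 = 5 − 0 − 4 = 1; all invariant factors of ∂_1 are 1 so no torsion. So H_0 = Z.
rank ∂_1 = 4, rank ∂_2 = 6 ⇒ b_1 = 10 − 4 − 6 = 0; all invariant factors of ∂_2 are 1 so no torsion. So H_1 = 0.
rank ∂_2 = 6, rank ∂_3 = 4 ⇒ b_2 = 10 − 6 − 4 = 0; all invariant factors of ∂_3 are 1 so no torsion. So H_2 = 0.
rank ∂_3 = 4, rank ∂_4 = 0 ⇒ b_3 = 5 − 4 − 0 = 1. So H_3 = Z.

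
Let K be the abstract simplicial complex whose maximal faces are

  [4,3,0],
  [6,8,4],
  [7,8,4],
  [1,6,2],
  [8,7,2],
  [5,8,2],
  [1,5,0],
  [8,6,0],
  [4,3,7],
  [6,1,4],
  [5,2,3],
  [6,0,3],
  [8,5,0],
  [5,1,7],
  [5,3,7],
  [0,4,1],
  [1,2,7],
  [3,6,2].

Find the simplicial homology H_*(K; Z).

Take the total order 0 < 1 < 2 < 3 < 4 < 5 < 6 < 7 < 8 on the vertex set. Then K (dimension 2) consists of the simplices:

  0-simplices (9): [0], [1], [2], [3], [4], [5], [6], [7], [8]
  1-simplices (27): (27 of them)
  2-simplices (18): [0,1,4], [0,1,5], [0,3,4], [0,3,6], [0,5,8], [0,6,8], [1,2,6], [1,2,7], [1,4,6], [1,5,7], [2,3,5], [2,3,6], [2,5,8], [2,7,8], [3,4,7], [3,5,7], [4,6,8], [4,7,8]

so the chain groups are C_0 ≅ Z^9, C_1 ≅ Z^27, C_2 ≅ Z^18.

∂_1: C_1 → C_0 is given by ∂[p,q] = [q] − [p].
This gives a 9×27 integer matrix of rank 8; reducing to Smith normal form yields diagonal entries (1,1,1,1,1,1,1,1).

The boundary map ∂_2: C_2 → C_1 maps a triangle to the signed sum of its edges. For instance
  ∂[0,6,8] = [6,8] − [0,8] + [0,6],
  ∂[0,1,4] = [1,4] − [0,4] + [0,1].
This gives a 27×18 integer matrix of rank 18; reducing to Smith normal form yields diagonal entries (1,1,1,1,1,1,1,1,1,1,1,1,1,1,1,1,1,2).

Reading off H_k = ker ∂_k / im ∂_{k+1}:

  H_0: rank C_0 − rank ∂_1 = 9 − 8 = 1, and the invariant factors of ∂_1 are all 1, so H_0 = Z.
  H_1: rank ker ∂_1 − rank ∂_2 = (27 − 8) − 18 = 1, and ∂_2 has invariant factor 2 > 1, so H_1 = Z ⊕ Z/2.
  H_2: rank ker ∂_2 − rank ∂_3 = (18 − 18) − 0 = 0, and there is no ∂_3, so H_2 = 0.

H_0 ≅ Z,  H_1 ≅ Z ⊕ Z/2,  H_2 = 0.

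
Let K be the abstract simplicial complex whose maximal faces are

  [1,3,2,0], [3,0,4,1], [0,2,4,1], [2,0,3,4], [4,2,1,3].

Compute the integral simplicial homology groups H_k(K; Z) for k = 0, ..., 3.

We work with the vertex ordering 0 < 1 < 2 < 3 < 4. The simplices of K, each written with vertices in increasing order, are:

  0-simplices (5): [0], [1], [2], [3], [4]
  1-simplices (10): [0,1], [0,2], [0,3], [0,4], [1,2], [1,3], [1,4], [2,3], [2,4], [3,4]
  2-simplices (10): [0,1,2], [0,1,3], [0,1,4], [0,2,3], [0,2,4], [0,3,4], [1,2,3], [1,2,4], [1,3,4], [2,3,4]
  3-simplices (5): [0,1,2,3], [0,1,2,4], [0,1,3,4], [0,2,3,4], [1,2,3,4]

so the chain groups are C_0 ≅ Z^5, C_1 ≅ Z^10, C_2 ≅ Z^10, C_3 ≅ Z^5.

Boundary ∂_1: C_1 → C_0 sends each edge [p,q] (with p < q) to q − p.
As a 5×10 matrix over Z this has rank 4, with invariant factors (1,1,1,1).

∂_2: C_2 → C_1 acts by ∂[p,q,r] = [q,r] − [p,r] + [p,q]. For instance
  ∂[1,2,3] = [2,3] − [1,3] + [1,2],
  ∂[0,1,3] = [1,3] − [0,3] + [0,1].
The 10×10 boundary matrix has rank 6 and Smith normal form diag(1,1,1,1,1,1).

The boundary map ∂_3: C_3 → C_2 sends each 3-simplex σ to the alternating sum Σ_i (−1)^i (σ with its i-th vertex removed). For instance
  ∂[0,1,3,4] = [1,3,4] − [0,3,4] + [0,1,4] − [0,1,3],
  ∂[0,1,2,3] = [1,2,3] − [0,2,3] + [0,1,3] − [0,1,2].
The resulting 10×5 matrix has rank 4, and its Smith normal form has invariant factors (1,1,1,1).

Reading off H_k = ker ∂_k / im ∂_{k+1}:

  H_0: rank C_0 − rank ∂_1 = 5 − 4 = 1, and the invariant factors of ∂_1 are all 1, so H_0 ≅ Z.
  H_1: rank ker ∂_1 − rank ∂_2 = (10 − 4) − 6 = 0, and the invariant factors of ∂_2 are all 1, so H_1 ≅ 0.
  H_2: rank ker ∂_2 − rank ∂_3 = (10 − 6) − 4 = 0, and the invariant factors of ∂_3 are all 1, so H_2 ≅ 0.
  H_3: rank ker ∂_3 − rank ∂_4 = (5 − 4) − 0 = 1, and there is no ∂_4, so H_3 ≅ Z.

(K is a triangulation of the 3-sphere S^3.)

H_0 = Z,  H_1 = 0,  H_2 = 0,  H_3 = Z.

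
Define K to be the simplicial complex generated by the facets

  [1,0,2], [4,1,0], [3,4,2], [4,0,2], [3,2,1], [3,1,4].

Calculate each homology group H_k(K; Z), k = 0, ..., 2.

Take the total order 0 < 1 < 2 < 3 < 4 on the vertex set. Then K (dimension 2) consists of the simplices:

  0-simplices (5): [0], [1], [2], [3], [4]
  1-simplices (9): [0,1], [0,2], [0,4], [1,2], [1,3], [1,4], [2,3], [2,4], [3,4]
  2-simplices (6): [0,1,2], [0,1,4], [0,2,4], [1,2,3], [1,3,4], [2,3,4]

Hence C_0 ≅ Z^5, C_1 ≅ Z^9, C_2 ≅ Z^6.

Boundary ∂_1: C_1 → C_0 is given by ∂[p,q] = [q] − [p]. For instance
  ∂[0,1] = [1] − [0].
As a 5×9 matrix over Z this has rank 4, with invariant factors (1,1,1,1).

∂_2: C_2 → C_1 acts by ∂[p,q,r] = [q,r] − [p,r] + [p,q]. For instance
  ∂[1,3,4] = [3,4] − [1,4] + [1,3],
  ∂[0,1,2] = [1,2] − [0,2] + [0,1].
The resulting 9×6 matrix has rank 5, and its Smith normal form has invariant factors (1,1,1,1,1).

Computing H_k = (kernel of ∂_k) / (image of ∂_{k+1}):

  H_0: rank C_0 − rank ∂_1 = 5 − 4 = 1, and the invariant factors of ∂_1 are all 1, so H_0 = Z.
  H_1: rank ker ∂_1 − rank ∂_2 = (9 − 4) − 5 = 0, and the invariant factors of ∂_2 are all 1, so H_1 = 0.
  H_2: rank ker ∂_2 − rank ∂_3 = (6 − 5) − 0 = 1, and there is no ∂_3, so H_2 = Z.

H_0 ≅ Z,  H_1 = 0,  H_2 ≅ Z.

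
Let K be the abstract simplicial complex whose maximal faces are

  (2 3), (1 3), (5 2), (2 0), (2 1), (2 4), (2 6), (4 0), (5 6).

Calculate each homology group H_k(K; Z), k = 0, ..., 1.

Order the vertices as 0 < 1 < 2 < 3 < 4 < 5 < 6. Listing each simplex with vertices in this order, K has dimension 1 with simplices:

  0-simplices (7): [0], [1], [2], [3], [4], [5], [6]
  1-simplices (9): [0,2], [0,4], [1,2], [1,3], [2,3], [2,4], [2,5], [2,6], [5,6]

Hence C_0 ≅ Z^7, C_1 ≅ Z^9.

Boundary ∂_1: C_1 → C_0 maps an edge to its endpoints' difference, ∂[p,q] = q − p.
The 7×9 boundary matrix has rank 6 and Smith normal form diag(1,1,1,1,1,1).

From H_k ≅ ker(∂_k) / im(∂_{k+1}) we obtain:

  H_0: rank C_0 − rank ∂_1 = 7 − 6 = 1, and the invariant factors of ∂_1 are all 1, so H_0 = Z.
  H_1: rank ker ∂_1 − rank ∂_2 = (9 − 6) − 0 = 3, and there is no ∂_2, so H_1 = Z^3.

H_0 ≅ Z,  H_1 ≅ Z^3.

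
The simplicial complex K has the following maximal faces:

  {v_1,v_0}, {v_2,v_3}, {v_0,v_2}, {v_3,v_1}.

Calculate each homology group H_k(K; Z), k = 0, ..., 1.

Order the vertices as v_0 < v_1 < v_2 < v_3. Listing each simplex with vertices in this order, K has dimension 1 with simplices:

  0-simplices (4): [v_0], [v_1], [v_2], [v_3]
  1-simplices (4): [v_0,v_1], [v_0,v_2], [v_1,v_3], [v_2,v_3]

so the chain groups are C_0 ≅ Z^4, C_1 ≅ Z^4.

The boundary map ∂_1: C_1 → C_0 sends each edge [p,q] (with p < q) to q − p.
This gives a 4×4 integer matrix of rank 3; reducing to Smith normal form yields diagonal entries (1,1,1).

Computing H_k = (kernel of ∂_k) / (image of ∂_{k+1}):

  H_0: rank C_0 − rank ∂_1 = 4 − 3 = 1, and the invariant factors of ∂_1 are all 1, so H_0 = Z.
  H_1: rank ker ∂_1 − rank ∂_2 = (4 − 3) − 0 = 1, and there is no ∂_2, so H_1 = Z.

As a check, the Euler characteristic is 4 − 4 = 0, which agrees with 1 − 1 = 0.

H_0 ≅ Z,  H_1 ≅ Z.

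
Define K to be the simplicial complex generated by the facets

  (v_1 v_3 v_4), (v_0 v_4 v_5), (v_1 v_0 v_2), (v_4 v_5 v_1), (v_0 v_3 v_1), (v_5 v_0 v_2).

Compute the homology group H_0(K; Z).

H_0 ≅ Z.

Order the vertices as v_0 < v_1 < v_2 < v_3 < v_4 < v_5. Listing each simplex with vertices in this order, K has dimension 2 with simplices:

  0-simplices (6): [v_0], [v_1], [v_2], [v_3], [v_4], [v_5]
  1-simplices (12): [v_0,v_1], [v_0,v_2], [v_0,v_3], [v_0,v_4], [v_0,v_5], [v_1,v_2], [v_1,v_3], [v_1,v_4], [v_1,v_5], [v_2,v_5], [v_3,v_4], [v_4,v_5]
  2-simplices (6): [v_0,v_1,v_2], [v_0,v_1,v_3], [v_0,v_2,v_5], [v_0,v_4,v_5], [v_1,v_3,v_4], [v_1,v_4,v_5]

giving chain groups C_0 ≅ Z^6, C_1 ≅ Z^12, C_2 ≅ Z^6.

Boundary ∂_1: C_1 → C_0 sends each edge [p,q] (with p < q) to q − p. For instance
  ∂[v_2,v_5] = [v_5] − [v_2].
As a 6×12 matrix over Z this has rank 5, with invariant factors (1,1,1,1,1).

∂_2: C_2 → C_1 acts by ∂[p,q,r] = [q,r] − [p,r] + [p,q]. For instance
  ∂[v_0,v_2,v_5] = [v_2,v_5] − [v_0,v_5] + [v_0,v_2],
  ∂[v_1,v_3,v_4] = [v_3,v_4] − [v_1,v_4] + [v_1,v_3].
The 12×6 boundary matrix has rank 6 and Smith normal form diag(1,1,1,1,1,1).

From H_k ≅ ker(∂_k) / im(∂_{k+1}) we obtain:

  H_0: rank C_0 − rank ∂_1 = 6 − 5 = 1, and the invariant factors of ∂_1 are all 1, so H_0 = Z.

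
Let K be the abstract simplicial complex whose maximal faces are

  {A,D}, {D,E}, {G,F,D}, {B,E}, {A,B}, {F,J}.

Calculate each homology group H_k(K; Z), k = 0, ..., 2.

Fix the vertex order A < B < D < E < F < G < J and write every simplex with vertices in increasing order. Then dim K = 2 and the simplices of K are:

  0-simplices (7): A, B, D, E, F, G, J
  1-simplices (8): AB, AD, BE, DE, DF, DG, FG, FJ
  2-simplices (1): DFG

giving chain groups C_0 ≅ Z^7, C_1 ≅ Z^8, C_2 ≅ Z^1.

Boundary ∂_1: C_1 → C_0 is given by ∂[p,q] = [q] − [p]. For instance
  ∂AD = D − A.
The resulting 7×8 matrix has rank 6, and its Smith normal form has invariant factors (1,1,1,1,1,1).

∂_2: C_2 → C_1 sends each 2-simplex [p,q,r] to [q,r] − [p,r] + [p,q]. For instance
  ∂DFG = FG − DG + DF.
The resulting 8×1 matrix has rank 1, and its Smith normal form has invariant factors (1).

Reading off H_k = ker ∂_k / im ∂_{k+1}:

  H_0: rank C_0 − rank ∂_1 = 7 − 6 = 1, and the invariant factors of ∂_1 are all 1, so H_0 ≅ Z.
  H_1: rank ker ∂_1 − rank ∂_2 = (8 − 6) − 1 = 1, and the invariant factors of ∂_2 are all 1, so H_1 ≅ Z.
  H_2: rank ker ∂_2 − rank ∂_3 = (1 − 1) − 0 = 0, and there is no ∂_3, so H_2 ≅ 0.

H_0 = Z,  H_1 = Z,  H_2 = 0.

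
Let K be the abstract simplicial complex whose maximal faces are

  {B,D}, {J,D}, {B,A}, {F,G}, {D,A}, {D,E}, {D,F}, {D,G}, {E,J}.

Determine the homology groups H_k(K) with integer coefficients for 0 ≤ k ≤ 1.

Fix the vertex order A < B < D < E < F < G < J and write every simplex with vertices in increasing order. Then dim K = 1 and the simplices of K are:

  0-simplices (7): A, B, D, E, F, G, J
  1-simplices (9): AB, AD, BD, DE, DF, DG, DJ, EJ, FG

giving chain groups C_0 ≅ Z^7, C_1 ≅ Z^9.

The boundary map ∂_1: C_1 → C_0 maps an edge to its endpoints' difference, ∂[p,q] = q − p. For instance
  ∂DF = F − D.
As a 7×9 matrix over Z this has rank 6, with invariant factors (1,1,1,1,1,1).

Computing H_k = (kernel of ∂_k) / (image of ∂_{k+1}):

  H_0: rank C_0 − rank ∂_1 = 7 − 6 = 1, and the invariant factors of ∂_1 are all 1, so H_0 = Z.
  H_1: rank ker ∂_1 − rank ∂_2 = (9 − 6) − 0 = 3, and there is no ∂_2, so H_1 = Z^3.

As a check, the Euler characteristic is 7 − 9 = -2, which agrees with 1 − 3 = -2.
(K is a triangulation of a wedge of 3 circles.)

H_0 = Z,  H_1 = Z^3.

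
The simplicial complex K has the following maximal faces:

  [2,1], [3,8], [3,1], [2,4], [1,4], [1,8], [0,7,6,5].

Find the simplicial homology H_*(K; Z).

H_0 = Z^2,  H_1 = Z^2,  H_2 = 0,  H_3 = 0.

Take the total order 0 < 1 < 2 < 3 < 4 < 5 < 6 < 7 < 8 on the vertex set. Then K (dimension 3) consists of the simplices:

  0-simplices (9): [0], [1], [2], [3], [4], [5], [6], [7], [8]
  1-simplices (12): [0,5], [0,6], [0,7], [1,2], [1,3], [1,4], [1,8], [2,4], [3,8], [5,6], [5,7], [6,7]
  2-simplices (4): [0,5,6], [0,5,7], [0,6,7], [5,6,7]
  3-simplices (1): [0,5,6,7]

giving chain groups C_0 ≅ Z^9, C_1 ≅ Z^12, C_2 ≅ Z^4, C_3 ≅ Z^1.

Boundary ∂_1: C_1 → C_0 is given by ∂[p,q] = [q] − [p]. For instance
  ∂[2,4] = [4] − [2].
The 9×12 boundary matrix has rank 7 and Smith normal form diag(1,1,1,1,1,1,1).

Boundary ∂_2: C_2 → C_1 acts by ∂[p,q,r] = [q,r] − [p,r] + [p,q]. For instance
  ∂[5,6,7] = [6,7] − [5,7] + [5,6],
  ∂[0,5,6] = [5,6] − [0,6] + [0,5].
The 12×4 boundary matrix has rank 3 and Smith normal form diag(1,1,1).

The boundary map ∂_3: C_3 → C_2 sends each 3-simplex σ to the alternating sum Σ_i (−1)^i (σ with its i-th vertex removed). For instance
  ∂[0,5,6,7] = [5,6,7] − [0,6,7] + [0,5,7] − [0,5,6].
The 4×1 boundary matrix has rank 1 and Smith normal form diag(1).

Reading off H_k = ker ∂_k / im ∂_{k+1}:

  H_0: rank C_0 − rank ∂_1 = 9 − 7 = 2, and the invariant factors of ∂_1 are all 1, so H_0 ≅ Z^2.
  H_1: rank ker ∂_1 − rank ∂_2 = (12 − 7) − 3 = 2, and the invariant factors of ∂_2 are all 1, so H_1 ≅ Z^2.
  H_2: rank ker ∂_2 − rank ∂_3 = (4 − 3) − 1 = 0, and the invariant factors of ∂_3 are all 1, so H_2 ≅ 0.
  H_3: rank ker ∂_3 − rank ∂_4 = (1 − 1) − 0 = 0, and there is no ∂_4, so H_3 ≅ 0.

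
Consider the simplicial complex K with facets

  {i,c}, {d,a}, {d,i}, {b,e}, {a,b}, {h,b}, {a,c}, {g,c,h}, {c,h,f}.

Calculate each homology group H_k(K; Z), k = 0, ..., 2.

H_0 = Z,  H_1 = Z^2,  H_2 = 0.

We work with the vertex ordering a < b < c < d < e < f < g < h < i. The simplices of K, each written with vertices in increasing order, are:

  0-simplices (9): a, b, c, d, e, f, g, h, i
  1-simplices (12): ab, ac, ad, be, bh, cf, cg, ch, ci, di, fh, gh
  2-simplices (2): cfh, cgh

Hence C_0 ≅ Z^9, C_1 ≅ Z^12, C_2 ≅ Z^2.

The boundary map ∂_1: C_1 → C_0 maps an edge to its endpoints' difference, ∂[p,q] = q − p. For instance
  ∂fh = h − f.
The 9×12 boundary matrix has rank 8 and Smith normal form diag(1,1,1,1,1,1,1,1).

∂_2: C_2 → C_1 maps a triangle to the signed sum of its edges. For instance
  ∂cgh = gh − ch + cg,
  ∂cfh = fh − ch + cf.
The resulting 12×2 matrix has rank 2, and its Smith normal form has invariant factors (1,1).

Reading off H_k = ker ∂_k / im ∂_{k+1}:

  H_0: rank C_0 − rank ∂_1 = 9 − 8 = 1, and the invariant factors of ∂_1 are all 1, so H_0 = Z.
  H_1: rank ker ∂_1 − rank ∂_2 = (12 − 8) − 2 = 2, and the invariant factors of ∂_2 are all 1, so H_1 = Z^2.
  H_2: rank ker ∂_2 − rank ∂_3 = (2 − 2) − 0 = 0, and there is no ∂_3, so H_2 = 0.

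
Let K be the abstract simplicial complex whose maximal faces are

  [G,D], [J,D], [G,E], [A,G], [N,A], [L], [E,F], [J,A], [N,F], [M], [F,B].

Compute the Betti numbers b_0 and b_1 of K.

b_0 = 3, b_1 = 2.

Fix the vertex order A < B < D < E < F < G < J < L < M < N and write every simplex with vertices in increasing order. Then dim K = 1 and the simplices of K are:

  0-simplices (10): A, B, D, E, F, G, J, L, M, N
  1-simplices (9): AG, AJ, AN, BF, DG, DJ, EF, EG, FN

giving chain groups C_0 ≅ Z^10, C_1 ≅ Z^9.

Boundary ∂_1: C_1 → C_0 sends each edge [p,q] (with p < q) to q − p.
As a 10×9 matrix over Z this has rank 7, with invariant factors (1,1,1,1,1,1,1).

Computing H_k = (kernel of ∂_k) / (image of ∂_{k+1}):

  H_0: rank C_0 − rank ∂_1 = 10 − 7 = 3, and the invariant factors of ∂_1 are all 1, so H_0 ≅ Z^3.
  H_1: rank ker ∂_1 − rank ∂_2 = (9 − 7) − 0 = 2, and there is no ∂_2, so H_1 ≅ Z^2.

Hence the Betti numbers are b_0 = 3, b_1 = 2.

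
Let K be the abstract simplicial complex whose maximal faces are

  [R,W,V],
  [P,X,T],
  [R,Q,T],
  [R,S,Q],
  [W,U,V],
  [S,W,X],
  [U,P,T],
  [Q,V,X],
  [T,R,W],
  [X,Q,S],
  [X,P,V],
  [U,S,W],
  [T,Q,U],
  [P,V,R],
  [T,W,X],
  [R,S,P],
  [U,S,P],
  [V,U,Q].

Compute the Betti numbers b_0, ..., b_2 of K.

b_0 = 1, b_1 = 2, b_2 = 1.

K has 9 vertices, 27 edges, 18 triangles.
rank ∂_0 = 0, rank ∂_1 = 8 ⇒ b_0 = 9 − 0 − 8 = 1; all invariant factors of ∂_1 are 1 so no torsion. So H_0 ≅ Z.
rank ∂_1 = 8, rank ∂_2 = 17 ⇒ b_1 = 27 − 8 − 17 = 2; all invariant factors of ∂_2 are 1 so no torsion. So H_1 ≅ Z^2.
rank ∂_2 = 17, rank ∂_3 = 0 ⇒ b_2 = 18 − 17 − 0 = 1. So H_2 ≅ Z.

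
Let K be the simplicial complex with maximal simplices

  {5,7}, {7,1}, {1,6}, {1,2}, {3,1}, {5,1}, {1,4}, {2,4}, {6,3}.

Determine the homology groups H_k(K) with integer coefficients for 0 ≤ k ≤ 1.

H_0 ≅ Z,  H_1 ≅ Z^3.

We work with the vertex ordering 1 < 2 < 3 < 4 < 5 < 6 < 7. The simplices of K, each written with vertices in increasing order, are:

  0-simplices (7): [1], [2], [3], [4], [5], [6], [7]
  1-simplices (9): [1,2], [1,3], [1,4], [1,5], [1,6], [1,7], [2,4], [3,6], [5,7]

Hence C_0 ≅ Z^7, C_1 ≅ Z^9.

The boundary map ∂_1: C_1 → C_0 maps an edge to its endpoints' difference, ∂[p,q] = q − p.
As a 7×9 matrix over Z this has rank 6, with invariant factors (1,1,1,1,1,1).

Now H_k = ker ∂_k / im ∂_{k+1}, so:

  H_0: rank C_0 − rank ∂_1 = 7 − 6 = 1, and the invariant factors of ∂_1 are all 1, so H_0 ≅ Z.
  H_1: rank ker ∂_1 − rank ∂_2 = (9 − 6) − 0 = 3, and there is no ∂_2, so H_1 ≅ Z^3.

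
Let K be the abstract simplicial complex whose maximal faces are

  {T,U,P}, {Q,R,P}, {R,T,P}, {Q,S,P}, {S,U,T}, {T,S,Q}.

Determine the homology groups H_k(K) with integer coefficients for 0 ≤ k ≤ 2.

H_0 = Z,  H_1 = Z,  H_2 = 0.

Take the total order P < Q < R < S < T < U on the vertex set. Then K (dimension 2) consists of the simplices:

  0-simplices (6): P, Q, R, S, T, U
  1-simplices (12): PQ, PR, PS, PT, PU, QR, QS, QT, RT, ST, SU, TU
  2-simplices (6): PQR, PQS, PRT, PTU, QST, STU

giving chain groups C_0 ≅ Z^6, C_1 ≅ Z^12, C_2 ≅ Z^6.

Boundary ∂_1: C_1 → C_0 maps an edge to its endpoints' difference, ∂[p,q] = q − p.
This gives a 6×12 integer matrix of rank 5; reducing to Smith normal form yields diagonal entries (1,1,1,1,1).

∂_2: C_2 → C_1 maps a triangle to the signed sum of its edges. For instance
  ∂QST = ST − QT + QS,
  ∂PRT = RT − PT + PR.
As a 12×6 matrix over Z this has rank 6, with invariant factors (1,1,1,1,1,1).

From H_k ≅ ker(∂_k) / im(∂_{k+1}) we obtain:

  H_0: rank C_0 − rank ∂_1 = 6 − 5 = 1, and the invariant factors of ∂_1 are all 1, so H_0 = Z.
  H_1: rank ker ∂_1 − rank ∂_2 = (12 − 5) − 6 = 1, and the invariant factors of ∂_2 are all 1, so H_1 = Z.
  H_2: rank ker ∂_2 − rank ∂_3 = (6 − 6) − 0 = 0, and there is no ∂_3, so H_2 = 0.

As a check, the Euler characteristic is 6 − 12 + 6 = 0, which agrees with 1 − 1 + 0 = 0.
(K is a triangulation of the cylinder S^1 x I.)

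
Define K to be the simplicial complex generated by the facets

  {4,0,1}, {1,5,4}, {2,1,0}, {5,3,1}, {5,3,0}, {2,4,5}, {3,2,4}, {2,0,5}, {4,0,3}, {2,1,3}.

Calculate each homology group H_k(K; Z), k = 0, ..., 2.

Take the total order 0 < 1 < 2 < 3 < 4 < 5 on the vertex set. Then K (dimension 2) consists of the simplices:

  0-simplices (6): [0], [1], [2], [3], [4], [5]
  1-simplices (15): [0,1], [0,2], [0,3], [0,4], [0,5], [1,2], [1,3], [1,4], [1,5], [2,3], [2,4], [2,5], [3,4], [3,5], [4,5]
  2-simplices (10): [0,1,2], [0,1,4], [0,2,5], [0,3,4], [0,3,5], [1,2,3], [1,3,5], [1,4,5], [2,3,4], [2,4,5]

so the chain groups are C_0 ≅ Z^6, C_1 ≅ Z^15, C_2 ≅ Z^10.

Boundary ∂_1: C_1 → C_0 sends each edge [p,q] (with p < q) to q − p. For instance
  ∂[2,3] = [3] − [2].
The resulting 6×15 matrix has rank 5, and its Smith normal form has invariant factors (1,1,1,1,1).

The boundary map ∂_2: C_2 → C_1 acts by ∂[p,q,r] = [q,r] − [p,r] + [p,q]. For instance
  ∂[2,3,4] = [3,4] − [2,4] + [2,3],
  ∂[1,2,3] = [2,3] − [1,3] + [1,2].
The resulting 15×10 matrix has rank 10, and its Smith normal form has invariant factors (1,1,1,1,1,1,1,1,1,2).

From H_k ≅ ker(∂_k) / im(∂_{k+1}) we obtain:

  H_0: rank C_0 − rank ∂_1 = 6 − 5 = 1, and the invariant factors of ∂_1 are all 1, so H_0 ≅ Z.
  H_1: rank ker ∂_1 − rank ∂_2 = (15 − 5) − 10 = 0, and ∂_2 has invariant factor 2 > 1, so H_1 ≅ Z/2.
  H_2: rank ker ∂_2 − rank ∂_3 = (10 − 10) − 0 = 0, and there is no ∂_3, so H_2 ≅ 0.

(K is a triangulation of the real projective plane RP^2.)

H_0 ≅ Z,  H_1 ≅ Z/2,  H_2 = 0.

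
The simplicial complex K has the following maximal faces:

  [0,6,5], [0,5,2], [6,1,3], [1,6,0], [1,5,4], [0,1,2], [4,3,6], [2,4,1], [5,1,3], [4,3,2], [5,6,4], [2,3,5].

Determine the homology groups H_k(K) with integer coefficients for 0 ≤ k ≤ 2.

Fix the vertex order 0 < 1 < 2 < 3 < 4 < 5 < 6 and write every simplex with vertices in increasing order. Then dim K = 2 and the simplices of K are:

  0-simplices (7): [0], [1], [2], [3], [4], [5], [6]
  1-simplices (18): [0,1], [0,2], [0,5], [0,6], [1,2], [1,3], [1,4], [1,5], [1,6], [2,3], [2,4], [2,5], [3,4], [3,5], [3,6], [4,5], [4,6], [5,6]
  2-simplices (12): [0,1,2], [0,1,6], [0,2,5], [0,5,6], [1,2,4], [1,3,5], [1,3,6], [1,4,5], [2,3,4], [2,3,5], [3,4,6], [4,5,6]

so the chain groups are C_0 ≅ Z^7, C_1 ≅ Z^18, C_2 ≅ Z^12.

∂_1: C_1 → C_0 maps an edge to its endpoints' difference, ∂[p,q] = q − p. For instance
  ∂[4,6] = [6] − [4].
The 7×18 boundary matrix has rank 6 and Smith normal form diag(1,1,1,1,1,1).

The boundary map ∂_2: C_2 → C_1 sends each 2-simplex [p,q,r] to [q,r] − [p,r] + [p,q]. For instance
  ∂[0,2,5] = [2,5] − [0,5] + [0,2],
  ∂[0,5,6] = [5,6] − [0,6] + [0,5].
The resulting 18×12 matrix has rank 12, and its Smith normal form has invariant factors (1,1,1,1,1,1,1,1,1,1,1,2).

Computing H_k = (kernel of ∂_k) / (image of ∂_{k+1}):

  H_0: rank C_0 − rank ∂_1 = 7 − 6 = 1, and the invariant factors of ∂_1 are all 1, so H_0 ≅ Z.
  H_1: rank ker ∂_1 − rank ∂_2 = (18 − 6) − 12 = 0, and ∂_2 has invariant factor 2 > 1, so H_1 ≅ Z/2.
  H_2: rank ker ∂_2 − rank ∂_3 = (12 − 12) − 0 = 0, and there is no ∂_3, so H_2 ≅ 0.

H_0 = Z,  H_1 = Z/2,  H_2 = 0.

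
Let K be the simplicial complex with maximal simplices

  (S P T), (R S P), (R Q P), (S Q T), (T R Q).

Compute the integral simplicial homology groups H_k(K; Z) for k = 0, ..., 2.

H_0 ≅ Z,  H_1 ≅ Z,  H_2 = 0.

K has 5 vertices, 10 edges, 5 triangles.
rank ∂_0 = 0, rank ∂_1 = 4 ⇒ b_0 = 5 − 0 − 4 = 1; all invariant factors of ∂_1 are 1 so no torsion. So H_0 ≅ Z.
rank ∂_1 = 4, rank ∂_2 = 5 ⇒ b_1 = 10 − 4 − 5 = 1; all invariant factors of ∂_2 are 1 so no torsion. So H_1 ≅ Z.
rank ∂_2 = 5, rank ∂_3 = 0 ⇒ b_2 = 5 − 5 − 0 = 0. So H_2 ≅ 0.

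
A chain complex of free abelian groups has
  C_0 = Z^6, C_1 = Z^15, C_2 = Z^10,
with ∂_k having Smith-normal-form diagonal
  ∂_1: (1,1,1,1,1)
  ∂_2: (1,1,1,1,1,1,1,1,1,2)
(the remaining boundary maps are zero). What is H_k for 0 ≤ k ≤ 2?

H_0 ≅ Z,  H_1 ≅ Z/2,  H_2 = 0.

H_0: b_0 = 6 − 0 − 5 = 1; torsion from ∂_1 factors > 1: none. So H_0 ≅ Z.
H_1: b_1 = 15 − 5 − 10 = 0; torsion from ∂_2 factors > 1: [2]. So H_1 ≅ Z/2.
H_2: b_2 = 10 − 10 − 0 = 0; torsion from ∂_3 factors > 1: none. So H_2 ≅ 0.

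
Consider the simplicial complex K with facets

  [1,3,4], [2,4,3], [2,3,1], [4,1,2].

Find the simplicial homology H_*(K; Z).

H_0 ≅ Z,  H_1 = 0,  H_2 ≅ Z.

Order the vertices as 1 < 2 < 3 < 4. Listing each simplex with vertices in this order, K has dimension 2 with simplices:

  0-simplices (4): [1], [2], [3], [4]
  1-simplices (6): [1,2], [1,3], [1,4], [2,3], [2,4], [3,4]
  2-simplices (4): [1,2,3], [1,2,4], [1,3,4], [2,3,4]

Hence C_0 ≅ Z^4, C_1 ≅ Z^6, C_2 ≅ Z^4.

∂_1: C_1 → C_0 maps an edge to its endpoints' difference, ∂[p,q] = q − p. For instance
  ∂[2,4] = [4] − [2].
As a 4×6 matrix over Z this has rank 3, with invariant factors (1,1,1).

The boundary map ∂_2: C_2 → C_1 sends each 2-simplex [p,q,r] to [q,r] − [p,r] + [p,q]. For instance
  ∂[1,3,4] = [3,4] − [1,4] + [1,3],
  ∂[1,2,4] = [2,4] − [1,4] + [1,2].
As a 6×4 matrix over Z this has rank 3, with invariant factors (1,1,1).

Computing H_k = (kernel of ∂_k) / (image of ∂_{k+1}):

  H_0: rank C_0 − rank ∂_1 = 4 − 3 = 1, and the invariant factors of ∂_1 are all 1, so H_0 = Z.
  H_1: rank ker ∂_1 − rank ∂_2 = (6 − 3) − 3 = 0, and the invariant factors of ∂_2 are all 1, so H_1 = 0.
  H_2: rank ker ∂_2 − rank ∂_3 = (4 − 3) − 0 = 1, and there is no ∂_3, so H_2 = Z.

As a check, the Euler characteristic is 4 − 6 + 4 = 2, which agrees with 1 − 0 + 1 = 2.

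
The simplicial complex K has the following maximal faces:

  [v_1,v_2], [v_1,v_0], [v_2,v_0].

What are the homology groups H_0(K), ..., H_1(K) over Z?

Order the vertices as v_0 < v_1 < v_2. Listing each simplex with vertices in this order, K has dimension 1 with simplices:

  0-simplices (3): [v_0], [v_1], [v_2]
  1-simplices (3): [v_0,v_1], [v_0,v_2], [v_1,v_2]

giving chain groups C_0 ≅ Z^3, C_1 ≅ Z^3.

Boundary ∂_1: C_1 → C_0 maps an edge to its endpoints' difference, ∂[p,q] = q − p.
The 3×3 boundary matrix has rank 2 and Smith normal form diag(1,1).

From H_k ≅ ker(∂_k) / im(∂_{k+1}) we obtain:

  H_0: rank C_0 − rank ∂_1 = 3 − 2 = 1, and the invariant factors of ∂_1 are all 1, so H_0 = Z.
  H_1: rank ker ∂_1 − rank ∂_2 = (3 − 2) − 0 = 1, and there is no ∂_2, so H_1 = Z.

H_0 ≅ Z,  H_1 ≅ Z.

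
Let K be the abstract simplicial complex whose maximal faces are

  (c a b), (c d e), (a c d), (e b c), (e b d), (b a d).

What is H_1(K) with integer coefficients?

We work with the vertex ordering a < b < c < d < e. The simplices of K, each written with vertices in increasing order, are:

  0-simplices (5): a, b, c, d, e
  1-simplices (9): ab, ac, ad, bc, bd, be, cd, ce, de
  2-simplices (6): abc, abd, acd, bce, bde, cde

Hence C_0 ≅ Z^5, C_1 ≅ Z^9, C_2 ≅ Z^6.

Boundary ∂_1: C_1 → C_0 is given by ∂[p,q] = [q] − [p]. For instance
  ∂ab = b − a.
As a 5×9 matrix over Z this has rank 4, with invariant factors (1,1,1,1).

∂_2: C_2 → C_1 acts by ∂[p,q,r] = [q,r] − [p,r] + [p,q]. For instance
  ∂acd = cd − ad + ac,
  ∂abc = bc − ac + ab.
This gives a 9×6 integer matrix of rank 5; reducing to Smith normal form yields diagonal entries (1,1,1,1,1).

From H_k ≅ ker(∂_k) / im(∂_{k+1}) we obtain:

  H_1: rank ker ∂_1 − rank ∂_2 = (9 − 4) − 5 = 0, and the invariant factors of ∂_2 are all 1, so H_1 ≅ 0.

(K is a triangulation of the 2-sphere S^2.)

H_1 = 0.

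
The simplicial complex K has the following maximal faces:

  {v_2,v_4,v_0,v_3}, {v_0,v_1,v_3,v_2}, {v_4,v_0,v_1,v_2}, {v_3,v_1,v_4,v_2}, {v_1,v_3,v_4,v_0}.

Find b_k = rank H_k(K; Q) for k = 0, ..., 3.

b_0 = 1, b_1 = 0, b_2 = 0, b_3 = 1.

We work with the vertex ordering v_0 < v_1 < v_2 < v_3 < v_4. The simplices of K, each written with vertices in increasing order, are:

  0-simplices (5): [v_0], [v_1], [v_2], [v_3], [v_4]
  1-simplices (10): [v_0,v_1], [v_0,v_2], [v_0,v_3], [v_0,v_4], [v_1,v_2], [v_1,v_3], [v_1,v_4], [v_2,v_3], [v_2,v_4], [v_3,v_4]
  2-simplices (10): [v_0,v_1,v_2], [v_0,v_1,v_3], [v_0,v_1,v_4], [v_0,v_2,v_3], [v_0,v_2,v_4], [v_0,v_3,v_4], [v_1,v_2,v_3], [v_1,v_2,v_4], [v_1,v_3,v_4], [v_2,v_3,v_4]
  3-simplices (5): [v_0,v_1,v_2,v_3], [v_0,v_1,v_2,v_4], [v_0,v_1,v_3,v_4], [v_0,v_2,v_3,v_4], [v_1,v_2,v_3,v_4]

so the chain groups are C_0 ≅ Z^5, C_1 ≅ Z^10, C_2 ≅ Z^10, C_3 ≅ Z^5.

Boundary ∂_1: C_1 → C_0 sends each edge [p,q] (with p < q) to q − p. For instance
  ∂[v_0,v_3] = [v_3] − [v_0].
As a 5×10 matrix over Z this has rank 4, with invariant factors (1,1,1,1).

∂_2: C_2 → C_1 maps a triangle to the signed sum of its edges. For instance
  ∂[v_1,v_3,v_4] = [v_3,v_4] − [v_1,v_4] + [v_1,v_3],
  ∂[v_2,v_3,v_4] = [v_3,v_4] − [v_2,v_4] + [v_2,v_3].
As a 10×10 matrix over Z this has rank 6, with invariant factors (1,1,1,1,1,1).

The boundary map ∂_3: C_3 → C_2 sends each 3-simplex σ to the alternating sum Σ_i (−1)^i (σ with its i-th vertex removed). For instance
  ∂[v_0,v_2,v_3,v_4] = [v_2,v_3,v_4] − [v_0,v_3,v_4] + [v_0,v_2,v_4] − [v_0,v_2,v_3],
  ∂[v_0,v_1,v_3,v_4] = [v_1,v_3,v_4] − [v_0,v_3,v_4] + [v_0,v_1,v_4] − [v_0,v_1,v_3].
The resulting 10×5 matrix has rank 4, and its Smith normal form has invariant factors (1,1,1,1).

Reading off H_k = ker ∂_k / im ∂_{k+1}:

  H_0: rank C_0 − rank ∂_1 = 5 − 4 = 1, and the invariant factors of ∂_1 are all 1, so H_0 = Z.
  H_1: rank ker ∂_1 − rank ∂_2 = (10 − 4) − 6 = 0, and the invariant factors of ∂_2 are all 1, so H_1 = 0.
  H_2: rank ker ∂_2 − rank ∂_3 = (10 − 6) − 4 = 0, and the invariant factors of ∂_3 are all 1, so H_2 = 0.
  H_3: rank ker ∂_3 − rank ∂_4 = (5 − 4) − 0 = 1, and there is no ∂_4, so H_3 = Z.

As a check, the Euler characteristic is 5 − 10 + 10 − 5 = 0, which agrees with 1 − 0 + 0 − 1 = 0.

Hence the Betti numbers are b_0 = 1, b_1 = 0, b_2 = 0, b_3 = 1.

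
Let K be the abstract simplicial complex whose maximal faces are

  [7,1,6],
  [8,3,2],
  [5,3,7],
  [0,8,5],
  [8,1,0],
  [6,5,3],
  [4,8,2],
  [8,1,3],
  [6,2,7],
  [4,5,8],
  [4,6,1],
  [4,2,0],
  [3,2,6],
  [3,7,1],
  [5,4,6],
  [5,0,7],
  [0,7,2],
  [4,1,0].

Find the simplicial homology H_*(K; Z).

H_0 ≅ Z,  H_1 ≅ Z ⊕ Z/2Z,  H_2 = 0.

K has 9 vertices, 27 edges, 18 triangles.
rank ∂_0 = 0, rank ∂_1 = 8 ⇒ b_0 = 9 − 0 − 8 = 1; all invariant factors of ∂_1 are 1 so no torsion. So H_0 = Z.
rank ∂_1 = 8, rank ∂_2 = 18 ⇒ b_1 = 27 − 8 − 18 = 1; ∂_2 has invariant factor(s) [2] giving torsion. So H_1 = Z ⊕ Z/2Z.
rank ∂_2 = 18, rank ∂_3 = 0 ⇒ b_2 = 18 − 18 − 0 = 0. So H_2 = 0.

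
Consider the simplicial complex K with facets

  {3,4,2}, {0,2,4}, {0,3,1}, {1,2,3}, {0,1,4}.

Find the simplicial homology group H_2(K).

We work with the vertex ordering 0 < 1 < 2 < 3 < 4. The simplices of K, each written with vertices in increasing order, are:

  0-simplices (5): [0], [1], [2], [3], [4]
  1-simplices (10): [0,1], [0,2], [0,3], [0,4], [1,2], [1,3], [1,4], [2,3], [2,4], [3,4]
  2-simplices (5): [0,1,3], [0,1,4], [0,2,4], [1,2,3], [2,3,4]

so the chain groups are C_0 ≅ Z^5, C_1 ≅ Z^10, C_2 ≅ Z^5.

∂_1: C_1 → C_0 maps an edge to its endpoints' difference, ∂[p,q] = q − p. For instance
  ∂[0,3] = [3] − [0].
As a 5×10 matrix over Z this has rank 4, with invariant factors (1,1,1,1).

∂_2: C_2 → C_1 sends each 2-simplex [p,q,r] to [q,r] − [p,r] + [p,q]. For instance
  ∂[0,2,4] = [2,4] − [0,4] + [0,2],
  ∂[1,2,3] = [2,3] − [1,3] + [1,2].
The 10×5 boundary matrix has rank 5 and Smith normal form diag(1,1,1,1,1).

Now H_k = ker ∂_k / im ∂_{k+1}, so:

  H_2: rank ker ∂_2 − rank ∂_3 = (5 − 5) − 0 = 0, and there is no ∂_3, so H_2 = 0.

H_2 = 0.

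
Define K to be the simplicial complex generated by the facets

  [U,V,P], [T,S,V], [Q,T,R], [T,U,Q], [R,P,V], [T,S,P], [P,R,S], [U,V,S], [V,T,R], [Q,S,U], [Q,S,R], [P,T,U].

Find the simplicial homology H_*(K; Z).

H_0 ≅ Z,  H_1 ≅ Z/2,  H_2 = 0.

Order the vertices as P < Q < R < S < T < U < V. Listing each simplex with vertices in this order, K has dimension 2 with simplices:

  0-simplices (7): P, Q, R, S, T, U, V
  1-simplices (18): PR, PS, PT, PU, PV, QR, QS, QT, QU, RS, RT, RV, ST, SU, SV, TU, TV, UV
  2-simplices (12): PRS, PRV, PST, PTU, PUV, QRS, QRT, QSU, QTU, RTV, STV, SUV

so the chain groups are C_0 ≅ Z^7, C_1 ≅ Z^18, C_2 ≅ Z^12.

The boundary map ∂_1: C_1 → C_0 maps an edge to its endpoints' difference, ∂[p,q] = q − p.
The resulting 7×18 matrix has rank 6, and its Smith normal form has invariant factors (1,1,1,1,1,1).

∂_2: C_2 → C_1 sends each 2-simplex [p,q,r] to [q,r] − [p,r] + [p,q]. For instance
  ∂PUV = UV − PV + PU,
  ∂SUV = UV − SV + SU.
This gives a 18×12 integer matrix of rank 12; reducing to Smith normal form yields diagonal entries (1,1,1,1,1,1,1,1,1,1,1,2).

Now H_k = ker ∂_k / im ∂_{k+1}, so:

  H_0: rank C_0 − rank ∂_1 = 7 − 6 = 1, and the invariant factors of ∂_1 are all 1, so H_0 = Z.
  H_1: rank ker ∂_1 − rank ∂_2 = (18 − 6) − 12 = 0, and ∂_2 has invariant factor 2 > 1, so H_1 = Z/2.
  H_2: rank ker ∂_2 − rank ∂_3 = (12 − 12) − 0 = 0, and there is no ∂_3, so H_2 = 0.

As a check, the Euler characteristic is 7 − 18 + 12 = 1, which agrees with 1 − 0 + 0 = 1.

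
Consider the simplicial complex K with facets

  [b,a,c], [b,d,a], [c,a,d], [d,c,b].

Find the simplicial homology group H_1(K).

Take the total order a < b < c < d on the vertex set. Then K (dimension 2) consists of the simplices:

  0-simplices (4): a, b, c, d
  1-simplices (6): ab, ac, ad, bc, bd, cd
  2-simplices (4): abc, abd, acd, bcd

giving chain groups C_0 ≅ Z^4, C_1 ≅ Z^6, C_2 ≅ Z^4.

∂_1: C_1 → C_0 is given by ∂[p,q] = [q] − [p]. For instance
  ∂ac = c − a.
The resulting 4×6 matrix has rank 3, and its Smith normal form has invariant factors (1,1,1).

∂_2: C_2 → C_1 sends each 2-simplex [p,q,r] to [q,r] − [p,r] + [p,q]. For instance
  ∂acd = cd − ad + ac,
  ∂abc = bc − ac + ab.
The 6×4 boundary matrix has rank 3 and Smith normal form diag(1,1,1).

Computing H_k = (kernel of ∂_k) / (image of ∂_{k+1}):

  H_1: rank ker ∂_1 − rank ∂_2 = (6 − 3) − 3 = 0, and the invariant factors of ∂_2 are all 1, so H_1 ≅ 0.

H_1 = 0.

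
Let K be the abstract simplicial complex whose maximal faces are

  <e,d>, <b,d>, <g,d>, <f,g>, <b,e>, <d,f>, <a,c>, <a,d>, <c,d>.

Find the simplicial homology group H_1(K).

H_1 ≅ Z^3.

We work with the vertex ordering a < b < c < d < e < f < g. The simplices of K, each written with vertices in increasing order, are:

  0-simplices (7): a, b, c, d, e, f, g
  1-simplices (9): ac, ad, bd, be, cd, de, df, dg, fg

giving chain groups C_0 ≅ Z^7, C_1 ≅ Z^9.

The boundary map ∂_1: C_1 → C_0 sends each edge [p,q] (with p < q) to q − p. For instance
  ∂ac = c − a.
As a 7×9 matrix over Z this has rank 6, with invariant factors (1,1,1,1,1,1).

Computing H_k = (kernel of ∂_k) / (image of ∂_{k+1}):

  H_1: rank ker ∂_1 − rank ∂_2 = (9 − 6) − 0 = 3, and there is no ∂_2, so H_1 ≅ Z^3.

(K is a triangulation of a wedge of 3 circles.)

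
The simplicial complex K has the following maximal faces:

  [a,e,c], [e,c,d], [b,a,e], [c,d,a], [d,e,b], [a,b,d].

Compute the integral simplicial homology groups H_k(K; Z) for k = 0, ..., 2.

K has 5 vertices, 9 edges, 6 triangles.
rank ∂_0 = 0, rank ∂_1 = 4 ⇒ b_0 = 5 − 0 − 4 = 1; all invariant factors of ∂_1 are 1 so no torsion. So H_0 = Z.
rank ∂_1 = 4, rank ∂_2 = 5 ⇒ b_1 = 9 − 4 − 5 = 0; all invariant factors of ∂_2 are 1 so no torsion. So H_1 = 0.
rank ∂_2 = 5, rank ∂_3 = 0 ⇒ b_2 = 6 − 5 − 0 = 1. So H_2 = Z.

H_0 ≅ Z,  H_1 = 0,  H_2 ≅ Z.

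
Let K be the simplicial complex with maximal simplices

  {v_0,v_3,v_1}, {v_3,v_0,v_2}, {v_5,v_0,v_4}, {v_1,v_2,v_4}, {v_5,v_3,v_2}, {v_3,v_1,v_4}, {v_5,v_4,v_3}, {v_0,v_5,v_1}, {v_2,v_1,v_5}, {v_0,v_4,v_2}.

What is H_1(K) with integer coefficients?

Fix the vertex order v_0 < v_1 < v_2 < v_3 < v_4 < v_5 and write every simplex with vertices in increasing order. Then dim K = 2 and the simplices of K are:

  0-simplices (6): [v_0], [v_1], [v_2], [v_3], [v_4], [v_5]
  1-simplices (15): (15 of them)
  2-simplices (10): [v_0,v_1,v_3], [v_0,v_1,v_5], [v_0,v_2,v_3], [v_0,v_2,v_4], [v_0,v_4,v_5], [v_1,v_2,v_4], [v_1,v_2,v_5], [v_1,v_3,v_4], [v_2,v_3,v_5], [v_3,v_4,v_5]

so the chain groups are C_0 ≅ Z^6, C_1 ≅ Z^15, C_2 ≅ Z^10.

The boundary map ∂_1: C_1 → C_0 maps an edge to its endpoints' difference, ∂[p,q] = q − p. For instance
  ∂[v_0,v_1] = [v_1] − [v_0].
As a 6×15 matrix over Z this has rank 5, with invariant factors (1,1,1,1,1).

The boundary map ∂_2: C_2 → C_1 acts by ∂[p,q,r] = [q,r] − [p,r] + [p,q]. For instance
  ∂[v_1,v_2,v_5] = [v_2,v_5] − [v_1,v_5] + [v_1,v_2],
  ∂[v_0,v_1,v_5] = [v_1,v_5] − [v_0,v_5] + [v_0,v_1].
The resulting 15×10 matrix has rank 10, and its Smith normal form has invariant factors (1,1,1,1,1,1,1,1,1,2).

Reading off H_k = ker ∂_k / im ∂_{k+1}:

  H_1: rank ker ∂_1 − rank ∂_2 = (15 − 5) − 10 = 0, and ∂_2 has invariant factor 2 > 1, so H_1 ≅ Z/2.

(K is a triangulation of the real projective plane RP^2.)

H_1 = Z/2.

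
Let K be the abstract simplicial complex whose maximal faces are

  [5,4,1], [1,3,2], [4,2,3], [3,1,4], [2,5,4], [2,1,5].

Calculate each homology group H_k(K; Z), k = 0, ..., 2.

H_0 ≅ Z,  H_1 = 0,  H_2 ≅ Z.

K has 5 vertices, 9 edges, 6 triangles.
rank ∂_0 = 0, rank ∂_1 = 4 ⇒ b_0 = 5 − 0 − 4 = 1; all invariant factors of ∂_1 are 1 so no torsion. So H_0 ≅ Z.
rank ∂_1 = 4, rank ∂_2 = 5 ⇒ b_1 = 9 − 4 − 5 = 0; all invariant factors of ∂_2 are 1 so no torsion. So H_1 ≅ 0.
rank ∂_2 = 5, rank ∂_3 = 0 ⇒ b_2 = 6 − 5 − 0 = 1. So H_2 ≅ Z.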